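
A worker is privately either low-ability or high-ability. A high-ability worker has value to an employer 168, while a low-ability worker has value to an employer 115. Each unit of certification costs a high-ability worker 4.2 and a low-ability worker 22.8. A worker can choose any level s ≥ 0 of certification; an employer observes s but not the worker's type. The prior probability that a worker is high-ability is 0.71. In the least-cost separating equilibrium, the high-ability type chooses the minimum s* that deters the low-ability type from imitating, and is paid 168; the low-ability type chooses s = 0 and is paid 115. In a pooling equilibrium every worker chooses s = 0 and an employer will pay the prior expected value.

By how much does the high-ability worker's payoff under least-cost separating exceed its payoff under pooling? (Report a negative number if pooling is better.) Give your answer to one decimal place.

5.6

Least-cost separating signal: s* solves 115 = 168 − 22.8·s*, so s* = (168 − 115)/22.8 ≈ 2.3246.
High-ability type's separating payoff: 168 − 4.2 × s* = 168 − 4.2 × (168 − 115)/22.8 = 168 − 222.6/22.8 ≈ 158.237.
Pooling payoff: 0.71 × 168 + 0.29 × 115 = 152.63.
Difference: 158.237 − 152.63 = 5.607, i.e. 5.6 to one decimal place.
The high-ability type prefers to separate.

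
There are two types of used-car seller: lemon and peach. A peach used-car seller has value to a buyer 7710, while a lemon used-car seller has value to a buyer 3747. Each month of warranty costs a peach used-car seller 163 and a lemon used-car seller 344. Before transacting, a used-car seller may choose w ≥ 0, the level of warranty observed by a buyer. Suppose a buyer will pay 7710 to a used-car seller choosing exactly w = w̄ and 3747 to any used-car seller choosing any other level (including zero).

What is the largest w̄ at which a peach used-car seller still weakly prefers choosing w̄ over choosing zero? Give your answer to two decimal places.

Choosing w̄ yields the peach type 7710 − 163·w̄; choosing zero yields 3747.
The peach type is indifferent at 7710 − 163·w̄ = 3747, i.e. w̄ = (7710 − 3747) / 163 ≈ 24.31.
For any w̄ above 24.31 the peach type would rather pool at zero, so separation collapses.

24.31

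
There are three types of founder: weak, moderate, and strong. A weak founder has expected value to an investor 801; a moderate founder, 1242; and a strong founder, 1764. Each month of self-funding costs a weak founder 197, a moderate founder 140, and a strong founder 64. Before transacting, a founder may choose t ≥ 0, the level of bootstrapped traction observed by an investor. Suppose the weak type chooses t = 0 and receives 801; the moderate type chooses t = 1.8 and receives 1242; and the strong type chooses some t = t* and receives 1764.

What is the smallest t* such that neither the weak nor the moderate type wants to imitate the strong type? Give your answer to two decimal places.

5.53

Moderate type (on-path payoff 1242 − 140×1.8 = 990) won't mimic when 990 ≥ 1764 − 140·t*, i.e. t* ≥ 5.53.
Weak type (on-path payoff 801) won't mimic when 801 ≥ 1764 − 197·t*, i.e. t* ≥ 4.89.
Both must hold, so t* = max(4.89, 5.53) = 5.53. The moderate type's constraint binds.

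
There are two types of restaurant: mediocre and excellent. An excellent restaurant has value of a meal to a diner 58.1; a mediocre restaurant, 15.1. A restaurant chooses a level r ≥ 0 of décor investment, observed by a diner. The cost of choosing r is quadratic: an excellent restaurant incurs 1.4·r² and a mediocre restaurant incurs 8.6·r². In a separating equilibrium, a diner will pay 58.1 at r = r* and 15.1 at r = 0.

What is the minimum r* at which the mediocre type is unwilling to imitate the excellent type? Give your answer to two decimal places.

The mediocre type at r = 0 receives 15.1; imitating at r* yields 58.1 − 8.6·r*².
Indifference: 15.1 = 58.1 − 8.6·r*², so r*² = (58.1 − 15.1) / 8.6 = 5.
r* = √5 ≈ 2.24.

2.24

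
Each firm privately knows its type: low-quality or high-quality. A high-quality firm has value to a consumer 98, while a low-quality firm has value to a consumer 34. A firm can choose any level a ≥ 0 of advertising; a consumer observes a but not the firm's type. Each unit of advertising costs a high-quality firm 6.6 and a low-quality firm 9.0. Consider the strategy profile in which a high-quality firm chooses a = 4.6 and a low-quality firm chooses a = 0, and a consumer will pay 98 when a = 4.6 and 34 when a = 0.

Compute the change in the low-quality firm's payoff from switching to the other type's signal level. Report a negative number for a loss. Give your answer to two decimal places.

Playing a = 0 the low-quality firm receives 34.
Deviating to a = 4.6 brings payment 98 at cost 9.0 × 4.6 = 41.4, netting 56.6.
Gain from deviating: 56.6 − 34 = 22.60.
The gain is positive, so the low-quality type's incentive-compatibility constraint is violated — this profile is not a separating equilibrium.

22.60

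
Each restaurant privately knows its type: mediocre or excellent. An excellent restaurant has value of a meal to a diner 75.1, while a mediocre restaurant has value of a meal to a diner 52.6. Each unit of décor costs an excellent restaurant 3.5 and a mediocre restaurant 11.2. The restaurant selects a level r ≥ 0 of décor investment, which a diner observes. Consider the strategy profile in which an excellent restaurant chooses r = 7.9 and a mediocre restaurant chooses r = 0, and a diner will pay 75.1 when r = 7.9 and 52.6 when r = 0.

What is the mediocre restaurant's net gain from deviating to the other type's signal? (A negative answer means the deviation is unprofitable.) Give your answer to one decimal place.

-66.0

Playing r = 0 the mediocre restaurant receives 52.6.
Deviating to r = 7.9 brings payment 75.1 at cost 11.2 × 7.9 = 88.48, netting -13.38.
Gain from deviating: -13.38 − 52.6 = -65.98, i.e. -66.0 to one decimal place.
The gain is negative, so the mediocre type's incentive-compatibility constraint is satisfied.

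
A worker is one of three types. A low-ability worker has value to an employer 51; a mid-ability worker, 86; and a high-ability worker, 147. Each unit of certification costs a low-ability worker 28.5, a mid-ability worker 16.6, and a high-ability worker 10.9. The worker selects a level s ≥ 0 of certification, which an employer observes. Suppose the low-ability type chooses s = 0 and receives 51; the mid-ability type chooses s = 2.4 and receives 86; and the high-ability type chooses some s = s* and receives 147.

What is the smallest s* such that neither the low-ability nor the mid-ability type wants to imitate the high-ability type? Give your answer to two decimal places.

6.07

Low-ability type (on-path payoff 51) won't mimic when 51 ≥ 147 − 28.5·s*, i.e. s* ≥ 3.37.
Mid-ability type (on-path payoff 86 − 16.6×2.4 = 46.16) won't mimic when 46.16 ≥ 147 − 16.6·s*, i.e. s* ≥ 6.07.
Both must hold, so s* = max(3.37, 6.07) = 6.07. The mid-ability type's constraint binds.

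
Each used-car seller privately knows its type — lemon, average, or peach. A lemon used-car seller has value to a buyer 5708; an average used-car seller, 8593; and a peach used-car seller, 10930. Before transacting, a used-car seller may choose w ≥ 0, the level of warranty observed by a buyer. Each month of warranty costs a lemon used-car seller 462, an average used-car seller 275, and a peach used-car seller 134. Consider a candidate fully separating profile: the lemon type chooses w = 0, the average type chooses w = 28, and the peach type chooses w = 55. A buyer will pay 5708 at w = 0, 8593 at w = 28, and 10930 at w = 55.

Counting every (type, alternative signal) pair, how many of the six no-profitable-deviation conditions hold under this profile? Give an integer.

3

Peach (own payoff 10930 − 134×55 = 3560): to w=0 gives 5708 → profitable ✗; to w=28 gives 8593 − 134×28 = 4841 → profitable ✗.
Lemon (own payoff 5708): to w=28 gives 8593 − 462×28 = -4343 → no gain ✓; to w=55 gives 10930 − 462×55 = -14480 → no gain ✓.
Average (own payoff 8593 − 275×28 = 893): to w=0 gives 5708 → profitable ✗; to w=55 gives 10930 − 275×55 = -4195 → no gain ✓.
3 of the 6 constraints hold; not an equilibrium.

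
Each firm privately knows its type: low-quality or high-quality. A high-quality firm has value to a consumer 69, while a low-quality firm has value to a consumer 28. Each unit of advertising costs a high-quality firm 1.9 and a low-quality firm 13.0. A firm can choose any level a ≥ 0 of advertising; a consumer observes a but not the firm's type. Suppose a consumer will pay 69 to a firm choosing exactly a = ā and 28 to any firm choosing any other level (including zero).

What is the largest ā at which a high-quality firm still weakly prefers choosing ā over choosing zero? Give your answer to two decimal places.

Choosing ā yields the high-quality type 69 − 1.9·ā; choosing zero yields 28.
The high-quality type is indifferent at 69 − 1.9·ā = 28, i.e. ā = (69 − 28) / 1.9 ≈ 21.58.
For any ā above 21.58 the high-quality type would rather pool at zero, so separation collapses.

21.58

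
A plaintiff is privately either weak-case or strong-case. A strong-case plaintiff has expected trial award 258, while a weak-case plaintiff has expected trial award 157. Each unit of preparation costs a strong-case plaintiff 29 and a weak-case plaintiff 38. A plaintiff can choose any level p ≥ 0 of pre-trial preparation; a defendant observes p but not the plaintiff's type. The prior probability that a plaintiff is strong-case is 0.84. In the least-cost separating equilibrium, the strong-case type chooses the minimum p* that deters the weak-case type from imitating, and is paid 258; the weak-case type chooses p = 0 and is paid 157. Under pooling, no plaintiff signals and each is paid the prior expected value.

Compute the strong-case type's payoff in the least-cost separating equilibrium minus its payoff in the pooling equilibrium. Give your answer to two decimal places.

Least-cost separating signal: p* solves 157 = 258 − 38·p*, so p* = (258 − 157)/38 ≈ 2.6579.
Strong-case type's separating payoff: 258 − 29 × p* = 258 − 29 × (258 − 157)/38 = 258 − 2929/38 ≈ 180.9211.
Pooling payoff: 0.84 × 258 + 0.16 × 157 = 241.84.
Difference: 180.9211 − 241.84 = -60.9189, i.e. -60.92 to two decimal places.
The strong-case type would prefer the pooling outcome.

-60.92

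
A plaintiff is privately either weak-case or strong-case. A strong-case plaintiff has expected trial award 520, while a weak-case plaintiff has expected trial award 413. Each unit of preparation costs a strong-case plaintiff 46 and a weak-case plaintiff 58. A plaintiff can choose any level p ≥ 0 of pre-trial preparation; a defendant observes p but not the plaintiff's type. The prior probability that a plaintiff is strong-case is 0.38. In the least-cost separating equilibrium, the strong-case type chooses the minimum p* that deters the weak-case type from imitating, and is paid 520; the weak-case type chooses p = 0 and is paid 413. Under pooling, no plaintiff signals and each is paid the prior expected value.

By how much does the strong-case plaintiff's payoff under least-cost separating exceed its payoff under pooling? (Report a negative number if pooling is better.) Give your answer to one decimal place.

-18.5

Least-cost separating signal: p* solves 413 = 520 − 58·p*, so p* = (520 − 413)/58 ≈ 1.8448.
Strong-case type's separating payoff: 520 − 46 × p* = 520 − 46 × (520 − 413)/58 = 520 − 4922/58 ≈ 435.138.
Pooling payoff: 0.38 × 520 + 0.62 × 413 = 453.66.
Difference: 435.138 − 453.66 = -18.522, i.e. -18.5 to one decimal place.
The strong-case type would prefer the pooling outcome.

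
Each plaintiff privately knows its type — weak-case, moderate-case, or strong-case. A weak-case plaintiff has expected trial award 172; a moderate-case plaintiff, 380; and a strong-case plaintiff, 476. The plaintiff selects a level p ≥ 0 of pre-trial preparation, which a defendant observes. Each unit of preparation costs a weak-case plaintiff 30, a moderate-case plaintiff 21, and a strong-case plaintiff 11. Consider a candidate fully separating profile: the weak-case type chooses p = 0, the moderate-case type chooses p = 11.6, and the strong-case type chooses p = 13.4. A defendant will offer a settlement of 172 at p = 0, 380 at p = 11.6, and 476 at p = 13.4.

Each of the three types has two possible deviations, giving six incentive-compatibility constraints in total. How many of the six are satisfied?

Moderate-case (own payoff 380 − 21×11.6 = 136.4): to p=0 gives 172 → profitable ✗; to p=13.4 gives 476 − 21×13.4 = 194.6 → profitable ✗.
Weak-case (own payoff 172): to p=11.6 gives 380 − 30×11.6 = 32 → no gain ✓; to p=13.4 gives 476 − 30×13.4 = 74 → no gain ✓.
Strong-case (own payoff 476 − 11×13.4 = 328.6): to p=0 gives 172 → no gain ✓; to p=11.6 gives 380 − 11×11.6 = 252.4 → no gain ✓.
4 of the 6 constraints hold; not an equilibrium.

4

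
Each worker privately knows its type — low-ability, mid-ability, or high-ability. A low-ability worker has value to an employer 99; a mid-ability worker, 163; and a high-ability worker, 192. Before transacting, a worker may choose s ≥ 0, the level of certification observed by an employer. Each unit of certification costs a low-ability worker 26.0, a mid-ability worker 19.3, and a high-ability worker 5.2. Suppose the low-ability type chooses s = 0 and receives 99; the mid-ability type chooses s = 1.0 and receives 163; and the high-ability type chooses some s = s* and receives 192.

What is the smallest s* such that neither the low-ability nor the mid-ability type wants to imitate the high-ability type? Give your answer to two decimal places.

Mid-ability type (on-path payoff 163 − 19.3×1.0 = 143.7) won't mimic when 143.7 ≥ 192 − 19.3·s*, i.e. s* ≥ 2.50.
Low-ability type (on-path payoff 99) won't mimic when 99 ≥ 192 − 26.0·s*, i.e. s* ≥ 3.58.
Both must hold, so s* = max(3.58, 2.50) = 3.58. The low-ability type's constraint binds.

3.58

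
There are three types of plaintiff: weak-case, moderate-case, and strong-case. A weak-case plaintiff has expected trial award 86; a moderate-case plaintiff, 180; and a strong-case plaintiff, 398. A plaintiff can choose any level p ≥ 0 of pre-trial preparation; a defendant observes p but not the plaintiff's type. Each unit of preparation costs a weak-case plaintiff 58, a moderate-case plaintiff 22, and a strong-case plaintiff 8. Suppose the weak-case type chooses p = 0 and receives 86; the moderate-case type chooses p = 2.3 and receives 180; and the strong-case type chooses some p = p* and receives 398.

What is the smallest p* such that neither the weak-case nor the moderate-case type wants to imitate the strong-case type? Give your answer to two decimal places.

12.21

Moderate-case type (on-path payoff 180 − 22×2.3 = 129.4) won't mimic when 129.4 ≥ 398 − 22·p*, i.e. p* ≥ 12.21.
Weak-case type (on-path payoff 86) won't mimic when 86 ≥ 398 − 58·p*, i.e. p* ≥ 5.38.
Both must hold, so p* = max(5.38, 12.21) = 12.21. The moderate-case type's constraint binds.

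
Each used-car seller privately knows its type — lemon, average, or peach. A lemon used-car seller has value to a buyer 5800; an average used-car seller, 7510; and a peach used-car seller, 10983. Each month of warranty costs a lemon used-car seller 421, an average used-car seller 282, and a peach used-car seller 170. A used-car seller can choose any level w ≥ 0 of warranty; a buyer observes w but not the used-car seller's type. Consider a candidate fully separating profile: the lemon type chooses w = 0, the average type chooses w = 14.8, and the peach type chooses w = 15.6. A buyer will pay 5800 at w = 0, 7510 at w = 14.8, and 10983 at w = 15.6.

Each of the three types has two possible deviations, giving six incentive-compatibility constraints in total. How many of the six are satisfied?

4

Lemon (own payoff 5800): to w=14.8 gives 7510 − 421×14.8 = 1279.2 → no gain ✓; to w=15.6 gives 10983 − 421×15.6 = 4415.4 → no gain ✓.
Average (own payoff 7510 − 282×14.8 = 3336.4): to w=0 gives 5800 → profitable ✗; to w=15.6 gives 10983 − 282×15.6 = 6583.8 → profitable ✗.
Peach (own payoff 10983 − 170×15.6 = 8331): to w=0 gives 5800 → no gain ✓; to w=14.8 gives 7510 − 170×14.8 = 4994 → no gain ✓.
4 of the 6 constraints hold; not an equilibrium.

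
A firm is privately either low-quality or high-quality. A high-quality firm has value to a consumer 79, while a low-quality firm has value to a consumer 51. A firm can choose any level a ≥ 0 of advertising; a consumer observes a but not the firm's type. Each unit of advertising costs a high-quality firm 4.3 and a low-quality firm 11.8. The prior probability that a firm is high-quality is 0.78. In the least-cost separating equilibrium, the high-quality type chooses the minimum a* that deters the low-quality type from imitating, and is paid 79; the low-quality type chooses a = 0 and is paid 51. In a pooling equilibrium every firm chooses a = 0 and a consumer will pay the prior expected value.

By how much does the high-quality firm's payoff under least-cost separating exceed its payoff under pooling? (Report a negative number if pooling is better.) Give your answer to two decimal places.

-4.04

Least-cost separating signal: a* solves 51 = 79 − 11.8·a*, so a* = (79 − 51)/11.8 ≈ 2.3729.
High-quality type's separating payoff: 79 − 4.3 × a* = 79 − 4.3 × (79 − 51)/11.8 = 79 − 120.4/11.8 ≈ 68.7966.
Pooling payoff: 0.78 × 79 + 0.22 × 51 = 72.84.
Difference: 68.7966 − 72.84 = -4.0434, i.e. -4.04 to two decimal places.
The high-quality type would prefer the pooling outcome.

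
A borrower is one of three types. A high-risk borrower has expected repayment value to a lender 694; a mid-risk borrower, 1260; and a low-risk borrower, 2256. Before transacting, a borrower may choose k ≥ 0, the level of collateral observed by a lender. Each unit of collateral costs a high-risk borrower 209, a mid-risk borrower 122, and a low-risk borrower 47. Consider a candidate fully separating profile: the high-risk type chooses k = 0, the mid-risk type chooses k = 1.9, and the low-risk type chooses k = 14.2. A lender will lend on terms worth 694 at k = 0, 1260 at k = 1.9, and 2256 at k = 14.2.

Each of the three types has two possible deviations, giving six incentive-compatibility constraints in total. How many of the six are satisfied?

5

High-risk (own payoff 694): to k=1.9 gives 1260 − 209×1.9 = 862.9 → profitable ✗; to k=14.2 gives 2256 − 209×14.2 = -711.8 → no gain ✓.
Mid-risk (own payoff 1260 − 122×1.9 = 1028.2): to k=0 gives 694 → no gain ✓; to k=14.2 gives 2256 − 122×14.2 = 523.6 → no gain ✓.
Low-risk (own payoff 2256 − 47×14.2 = 1588.6): to k=0 gives 694 → no gain ✓; to k=1.9 gives 1260 − 47×1.9 = 1170.7 → no gain ✓.
5 of the 6 constraints hold; not an equilibrium.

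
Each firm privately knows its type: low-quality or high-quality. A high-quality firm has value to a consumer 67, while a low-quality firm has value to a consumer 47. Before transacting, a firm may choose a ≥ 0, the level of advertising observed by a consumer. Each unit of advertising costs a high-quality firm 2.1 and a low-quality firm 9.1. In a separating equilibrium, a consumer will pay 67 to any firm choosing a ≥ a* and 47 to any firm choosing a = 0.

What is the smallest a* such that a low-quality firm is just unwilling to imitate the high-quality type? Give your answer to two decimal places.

2.20

A low-quality firm choosing a = 0 receives 47.
Imitating at a* instead would pay 67 at cost 9.1·a*, netting 67 − 9.1·a*.
Indifference: 47 = 67 − 9.1·a*, so a* = (67 − 47) / 9.1 ≈ 2.20.
At a* the low-quality type's incentive constraint just binds; the high-quality type strictly prefers a* since its per-unit cost is lower.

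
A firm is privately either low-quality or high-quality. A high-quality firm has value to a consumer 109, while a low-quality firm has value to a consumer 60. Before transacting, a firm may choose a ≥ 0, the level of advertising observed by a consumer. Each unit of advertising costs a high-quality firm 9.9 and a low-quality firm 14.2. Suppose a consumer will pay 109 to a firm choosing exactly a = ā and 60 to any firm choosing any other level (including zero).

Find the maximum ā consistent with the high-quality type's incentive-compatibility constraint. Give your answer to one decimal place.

4.9

Choosing ā yields the high-quality type 109 − 9.9·ā; choosing zero yields 60.
The high-quality type is indifferent at 109 − 9.9·ā = 60, i.e. ā = (109 − 60) / 9.9 ≈ 4.9.
For any ā above 4.9 the high-quality type would rather pool at zero, so separation collapses.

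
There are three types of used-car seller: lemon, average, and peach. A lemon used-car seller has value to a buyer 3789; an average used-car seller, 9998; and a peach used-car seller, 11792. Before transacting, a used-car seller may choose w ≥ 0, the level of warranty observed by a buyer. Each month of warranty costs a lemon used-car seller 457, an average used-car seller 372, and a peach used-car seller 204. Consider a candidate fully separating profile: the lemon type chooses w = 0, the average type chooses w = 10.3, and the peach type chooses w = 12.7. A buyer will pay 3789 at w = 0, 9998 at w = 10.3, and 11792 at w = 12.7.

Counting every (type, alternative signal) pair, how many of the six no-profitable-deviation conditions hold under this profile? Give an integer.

3

Peach (own payoff 11792 − 204×12.7 = 9201.2): to w=0 gives 3789 → no gain ✓; to w=10.3 gives 9998 − 204×10.3 = 7896.8 → no gain ✓.
Average (own payoff 9998 − 372×10.3 = 6166.4): to w=0 gives 3789 → no gain ✓; to w=12.7 gives 11792 − 372×12.7 = 7067.6 → profitable ✗.
Lemon (own payoff 3789): to w=10.3 gives 9998 − 457×10.3 = 5290.9 → profitable ✗; to w=12.7 gives 11792 − 457×12.7 = 5988.1 → profitable ✗.
3 of the 6 constraints hold; not an equilibrium.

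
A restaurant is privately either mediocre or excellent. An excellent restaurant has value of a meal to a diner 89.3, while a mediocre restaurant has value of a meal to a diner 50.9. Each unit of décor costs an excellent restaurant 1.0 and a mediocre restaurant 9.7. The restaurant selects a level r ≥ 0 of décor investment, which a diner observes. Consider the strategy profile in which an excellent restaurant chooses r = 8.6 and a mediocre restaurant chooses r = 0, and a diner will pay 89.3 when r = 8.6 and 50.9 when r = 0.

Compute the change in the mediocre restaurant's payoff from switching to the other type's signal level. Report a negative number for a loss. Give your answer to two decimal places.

Playing r = 0 the mediocre restaurant receives 50.9.
Deviating to r = 8.6 brings payment 89.3 at cost 9.7 × 8.6 = 83.42, netting 5.88.
Gain from deviating: 5.88 − 50.9 = -45.02.
The gain is negative, so the mediocre type's incentive-compatibility constraint is satisfied.

-45.02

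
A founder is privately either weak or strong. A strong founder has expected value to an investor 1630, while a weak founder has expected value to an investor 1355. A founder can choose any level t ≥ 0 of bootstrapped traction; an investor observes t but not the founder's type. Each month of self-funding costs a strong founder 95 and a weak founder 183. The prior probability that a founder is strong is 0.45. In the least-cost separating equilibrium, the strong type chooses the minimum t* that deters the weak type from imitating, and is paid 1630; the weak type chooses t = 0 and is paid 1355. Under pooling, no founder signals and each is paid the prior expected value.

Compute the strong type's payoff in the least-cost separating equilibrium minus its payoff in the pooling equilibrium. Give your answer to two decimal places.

8.49

Least-cost separating signal: t* solves 1355 = 1630 − 183·t*, so t* = (1630 − 1355)/183 ≈ 1.5027.
Strong type's separating payoff: 1630 − 95 × t* = 1630 − 95 × (1630 − 1355)/183 = 1630 − 26125/183 ≈ 1487.2404.
Pooling payoff: 0.45 × 1630 + 0.55 × 1355 = 1478.75.
Difference: 1487.2404 − 1478.75 = 8.4904, i.e. 8.49 to two decimal places.
The strong type prefers to separate.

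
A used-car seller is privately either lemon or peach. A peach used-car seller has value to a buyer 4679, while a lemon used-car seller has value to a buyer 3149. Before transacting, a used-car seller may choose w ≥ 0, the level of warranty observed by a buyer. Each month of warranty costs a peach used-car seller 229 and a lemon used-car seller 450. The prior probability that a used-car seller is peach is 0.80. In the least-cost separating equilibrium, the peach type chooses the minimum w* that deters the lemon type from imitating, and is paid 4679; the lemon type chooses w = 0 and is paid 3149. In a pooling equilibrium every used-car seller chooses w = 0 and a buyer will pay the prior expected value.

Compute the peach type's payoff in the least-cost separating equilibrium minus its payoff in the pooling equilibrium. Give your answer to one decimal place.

Least-cost separating signal: w* solves 3149 = 4679 − 450·w*, so w* = (4679 − 3149)/450 = 3.4.
Peach type's separating payoff: 4679 − 229 × w* = 4679 − 229 × (4679 − 3149)/450 = 4679 − 350370/450 = 3900.4.
Pooling payoff: 0.80 × 4679 + 0.20 × 3149 = 4373.
Difference: 3900.4 − 4373 = -472.6.
The peach type would prefer the pooling outcome.

-472.6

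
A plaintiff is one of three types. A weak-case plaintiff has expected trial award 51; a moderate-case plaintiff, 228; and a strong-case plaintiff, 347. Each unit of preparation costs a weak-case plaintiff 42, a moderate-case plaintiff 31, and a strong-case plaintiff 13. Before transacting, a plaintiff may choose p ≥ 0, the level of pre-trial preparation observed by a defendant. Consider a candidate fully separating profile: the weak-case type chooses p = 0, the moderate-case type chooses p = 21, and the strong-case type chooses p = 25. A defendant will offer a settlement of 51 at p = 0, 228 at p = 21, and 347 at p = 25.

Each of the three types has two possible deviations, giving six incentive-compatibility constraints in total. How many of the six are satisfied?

Strong-case (own payoff 347 − 13×25 = 22): to p=0 gives 51 → profitable ✗; to p=21 gives 228 − 13×21 = -45 → no gain ✓.
Weak-case (own payoff 51): to p=21 gives 228 − 42×21 = -654 → no gain ✓; to p=25 gives 347 − 42×25 = -703 → no gain ✓.
Moderate-case (own payoff 228 − 31×21 = -423): to p=0 gives 51 → profitable ✗; to p=25 gives 347 − 31×25 = -428 → no gain ✓.
4 of the 6 constraints hold; not an equilibrium.

4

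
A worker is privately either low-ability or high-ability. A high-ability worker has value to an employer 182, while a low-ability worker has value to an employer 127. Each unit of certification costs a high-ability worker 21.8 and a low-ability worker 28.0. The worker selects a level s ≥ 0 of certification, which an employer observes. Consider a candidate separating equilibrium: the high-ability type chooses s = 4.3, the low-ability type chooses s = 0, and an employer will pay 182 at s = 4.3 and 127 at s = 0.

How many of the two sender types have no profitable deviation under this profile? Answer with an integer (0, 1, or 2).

1

High-ability type: signal → 182 − 21.8 × 4.3 = 88.26; deviate to 0 → 127. IC fails (88.26 < 127).
Low-ability type: stay at 0 → 127; mimic → 182 − 28.0 × 4.3 = 61.6. IC holds (127 ≥ 61.6).
1 of 2 constraints hold, so this profile is not an equilibrium.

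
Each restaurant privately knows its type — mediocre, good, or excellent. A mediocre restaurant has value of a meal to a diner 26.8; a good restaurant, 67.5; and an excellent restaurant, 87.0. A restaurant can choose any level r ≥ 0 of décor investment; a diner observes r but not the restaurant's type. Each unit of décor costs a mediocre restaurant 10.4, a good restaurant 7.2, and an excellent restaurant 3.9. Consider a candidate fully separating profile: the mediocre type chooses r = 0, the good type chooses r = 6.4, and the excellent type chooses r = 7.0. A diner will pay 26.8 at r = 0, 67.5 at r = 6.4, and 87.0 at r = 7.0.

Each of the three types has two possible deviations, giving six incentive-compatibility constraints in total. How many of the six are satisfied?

Excellent (own payoff 87.0 − 3.9×7.0 = 59.7): to r=0 gives 26.8 → no gain ✓; to r=6.4 gives 67.5 − 3.9×6.4 = 42.54 → no gain ✓.
Good (own payoff 67.5 − 7.2×6.4 = 21.42): to r=0 gives 26.8 → profitable ✗; to r=7.0 gives 87.0 − 7.2×7.0 = 36.6 → profitable ✗.
Mediocre (own payoff 26.8): to r=6.4 gives 67.5 − 10.4×6.4 = 0.94 → no gain ✓; to r=7.0 gives 87.0 − 10.4×7.0 = 14.2 → no gain ✓.
4 of the 6 constraints hold; not an equilibrium.

4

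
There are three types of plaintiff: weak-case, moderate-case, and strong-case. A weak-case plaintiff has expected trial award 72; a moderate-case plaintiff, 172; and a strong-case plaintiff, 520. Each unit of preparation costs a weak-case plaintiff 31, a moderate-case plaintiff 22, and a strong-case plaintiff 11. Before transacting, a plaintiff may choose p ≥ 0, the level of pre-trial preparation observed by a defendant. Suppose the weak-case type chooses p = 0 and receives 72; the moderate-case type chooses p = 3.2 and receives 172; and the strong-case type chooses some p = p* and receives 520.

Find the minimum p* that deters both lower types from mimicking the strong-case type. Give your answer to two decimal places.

19.02

Moderate-case type (on-path payoff 172 − 22×3.2 = 101.6) won't mimic when 101.6 ≥ 520 − 22·p*, i.e. p* ≥ 19.02.
Weak-case type (on-path payoff 72) won't mimic when 72 ≥ 520 − 31·p*, i.e. p* ≥ 14.45.
Both must hold, so p* = max(14.45, 19.02) = 19.02. The moderate-case type's constraint binds.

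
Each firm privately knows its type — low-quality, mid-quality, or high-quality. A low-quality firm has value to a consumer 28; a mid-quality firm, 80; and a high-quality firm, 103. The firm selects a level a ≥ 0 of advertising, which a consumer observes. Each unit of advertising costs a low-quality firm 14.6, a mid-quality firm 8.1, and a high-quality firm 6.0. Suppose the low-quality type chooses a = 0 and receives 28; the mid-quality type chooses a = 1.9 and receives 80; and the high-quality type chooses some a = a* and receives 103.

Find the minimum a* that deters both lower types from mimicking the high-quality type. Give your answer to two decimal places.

Low-quality type (on-path payoff 28) won't mimic when 28 ≥ 103 − 14.6·a*, i.e. a* ≥ 5.14.
Mid-quality type (on-path payoff 80 − 8.1×1.9 = 64.61) won't mimic when 64.61 ≥ 103 − 8.1·a*, i.e. a* ≥ 4.74.
Both must hold, so a* = max(5.14, 4.74) = 5.14. The low-quality type's constraint binds.

5.14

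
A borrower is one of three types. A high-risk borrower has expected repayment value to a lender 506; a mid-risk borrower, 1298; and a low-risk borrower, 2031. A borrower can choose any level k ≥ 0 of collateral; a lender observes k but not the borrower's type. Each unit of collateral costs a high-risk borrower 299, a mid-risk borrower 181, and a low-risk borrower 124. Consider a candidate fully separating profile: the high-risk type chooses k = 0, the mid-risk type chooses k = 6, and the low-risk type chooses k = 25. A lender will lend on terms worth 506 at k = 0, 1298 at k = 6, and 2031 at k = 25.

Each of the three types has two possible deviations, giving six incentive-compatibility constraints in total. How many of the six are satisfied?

3

Mid-risk (own payoff 1298 − 181×6 = 212): to k=0 gives 506 → profitable ✗; to k=25 gives 2031 − 181×25 = -2494 → no gain ✓.
Low-risk (own payoff 2031 − 124×25 = -1069): to k=0 gives 506 → profitable ✗; to k=6 gives 1298 − 124×6 = 554 → profitable ✗.
High-risk (own payoff 506): to k=6 gives 1298 − 299×6 = -496 → no gain ✓; to k=25 gives 2031 − 299×25 = -5444 → no gain ✓.
3 of the 6 constraints hold; not an equilibrium.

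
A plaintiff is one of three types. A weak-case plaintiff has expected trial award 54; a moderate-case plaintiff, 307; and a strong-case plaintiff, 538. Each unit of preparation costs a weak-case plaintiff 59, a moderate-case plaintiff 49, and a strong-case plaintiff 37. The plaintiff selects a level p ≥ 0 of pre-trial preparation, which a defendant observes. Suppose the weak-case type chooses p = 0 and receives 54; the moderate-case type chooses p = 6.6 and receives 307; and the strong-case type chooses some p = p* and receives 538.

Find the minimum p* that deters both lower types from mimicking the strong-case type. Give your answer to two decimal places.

11.31

Weak-case type (on-path payoff 54) won't mimic when 54 ≥ 538 − 59·p*, i.e. p* ≥ 8.20.
Moderate-case type (on-path payoff 307 − 49×6.6 = -16.4) won't mimic when -16.4 ≥ 538 − 49·p*, i.e. p* ≥ 11.31.
Both must hold, so p* = max(8.20, 11.31) = 11.31. The moderate-case type's constraint binds.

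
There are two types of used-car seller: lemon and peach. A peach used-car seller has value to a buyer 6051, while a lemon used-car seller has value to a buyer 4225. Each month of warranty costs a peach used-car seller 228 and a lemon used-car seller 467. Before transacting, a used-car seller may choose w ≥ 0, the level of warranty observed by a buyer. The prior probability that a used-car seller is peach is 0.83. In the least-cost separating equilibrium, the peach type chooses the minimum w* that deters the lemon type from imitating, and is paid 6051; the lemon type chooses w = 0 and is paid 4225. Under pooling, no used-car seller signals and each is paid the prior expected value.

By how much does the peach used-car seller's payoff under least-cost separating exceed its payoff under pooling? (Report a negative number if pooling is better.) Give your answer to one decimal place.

Least-cost separating signal: w* solves 4225 = 6051 − 467·w*, so w* = (6051 − 4225)/467 ≈ 3.9101.
Peach type's separating payoff: 6051 − 228 × w* = 6051 − 228 × (6051 − 4225)/467 = 6051 − 416328/467 ≈ 5159.505.
Pooling payoff: 0.83 × 6051 + 0.17 × 4225 = 5740.58.
Difference: 5159.505 − 5740.58 = -581.075, i.e. -581.1 to one decimal place.
The peach type would prefer the pooling outcome.

-581.1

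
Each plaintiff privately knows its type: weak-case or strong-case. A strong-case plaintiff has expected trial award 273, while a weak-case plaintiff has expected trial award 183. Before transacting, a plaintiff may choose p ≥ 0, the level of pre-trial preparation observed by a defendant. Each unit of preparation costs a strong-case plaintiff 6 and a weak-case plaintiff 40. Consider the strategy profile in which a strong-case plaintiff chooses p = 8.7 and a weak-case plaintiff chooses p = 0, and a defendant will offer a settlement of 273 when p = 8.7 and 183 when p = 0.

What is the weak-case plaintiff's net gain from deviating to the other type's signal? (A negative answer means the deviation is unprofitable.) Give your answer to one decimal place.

Playing p = 0 the weak-case plaintiff receives 183.
Deviating to p = 8.7 brings payment 273 at cost 40 × 8.7 = 348, netting -75.
Gain from deviating: -75 − 183 = -258.0.
The gain is negative, so the weak-case type's incentive-compatibility constraint is satisfied.

-258.0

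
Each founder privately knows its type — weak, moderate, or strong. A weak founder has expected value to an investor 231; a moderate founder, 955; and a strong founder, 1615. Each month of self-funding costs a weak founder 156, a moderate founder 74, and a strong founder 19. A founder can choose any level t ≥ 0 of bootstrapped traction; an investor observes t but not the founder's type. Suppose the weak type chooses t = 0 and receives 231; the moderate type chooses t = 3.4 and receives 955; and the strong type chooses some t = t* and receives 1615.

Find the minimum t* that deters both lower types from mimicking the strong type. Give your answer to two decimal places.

Moderate type (on-path payoff 955 − 74×3.4 = 703.4) won't mimic when 703.4 ≥ 1615 − 74·t*, i.e. t* ≥ 12.32.
Weak type (on-path payoff 231) won't mimic when 231 ≥ 1615 − 156·t*, i.e. t* ≥ 8.87.
Both must hold, so t* = max(8.87, 12.32) = 12.32. The moderate type's constraint binds.

12.32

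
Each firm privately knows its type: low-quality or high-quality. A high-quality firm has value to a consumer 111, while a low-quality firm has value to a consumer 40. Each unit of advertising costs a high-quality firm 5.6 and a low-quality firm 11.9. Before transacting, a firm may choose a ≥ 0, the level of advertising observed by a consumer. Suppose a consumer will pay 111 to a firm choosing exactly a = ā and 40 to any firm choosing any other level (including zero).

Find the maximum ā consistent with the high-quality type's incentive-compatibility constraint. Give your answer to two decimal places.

Choosing ā yields the high-quality type 111 − 5.6·ā; choosing zero yields 40.
The high-quality type is indifferent at 111 − 5.6·ā = 40, i.e. ā = (111 − 40) / 5.6 ≈ 12.68.
For any ā above 12.68 the high-quality type would rather pool at zero, so separation collapses.

12.68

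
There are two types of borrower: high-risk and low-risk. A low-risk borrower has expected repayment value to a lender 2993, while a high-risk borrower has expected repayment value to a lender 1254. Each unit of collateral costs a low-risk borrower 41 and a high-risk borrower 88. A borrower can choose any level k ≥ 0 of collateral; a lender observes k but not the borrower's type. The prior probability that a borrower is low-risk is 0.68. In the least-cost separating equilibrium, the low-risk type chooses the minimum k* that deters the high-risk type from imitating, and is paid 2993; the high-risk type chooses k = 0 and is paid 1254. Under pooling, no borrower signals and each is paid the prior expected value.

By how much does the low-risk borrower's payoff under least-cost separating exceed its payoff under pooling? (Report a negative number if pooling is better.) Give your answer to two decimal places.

Least-cost separating signal: k* solves 1254 = 2993 − 88·k*, so k* = (2993 − 1254)/88 ≈ 19.7614.
Low-risk type's separating payoff: 2993 − 41 × k* = 2993 − 41 × (2993 − 1254)/88 = 2993 − 71299/88 ≈ 2182.7841.
Pooling payoff: 0.68 × 2993 + 0.32 × 1254 = 2436.52.
Difference: 2182.7841 − 2436.52 = -253.7359, i.e. -253.74 to two decimal places.
The low-risk type would prefer the pooling outcome.

-253.74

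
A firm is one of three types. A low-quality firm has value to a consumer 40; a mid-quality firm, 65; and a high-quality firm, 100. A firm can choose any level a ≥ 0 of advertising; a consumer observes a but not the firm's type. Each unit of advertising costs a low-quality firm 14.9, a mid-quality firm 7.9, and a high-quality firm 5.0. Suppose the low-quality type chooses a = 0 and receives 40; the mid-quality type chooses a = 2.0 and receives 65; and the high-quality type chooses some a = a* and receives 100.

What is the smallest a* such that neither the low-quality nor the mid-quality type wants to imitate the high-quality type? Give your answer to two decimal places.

6.43

Mid-quality type (on-path payoff 65 − 7.9×2.0 = 49.2) won't mimic when 49.2 ≥ 100 − 7.9·a*, i.e. a* ≥ 6.43.
Low-quality type (on-path payoff 40) won't mimic when 40 ≥ 100 − 14.9·a*, i.e. a* ≥ 4.03.
Both must hold, so a* = max(4.03, 6.43) = 6.43. The mid-quality type's constraint binds.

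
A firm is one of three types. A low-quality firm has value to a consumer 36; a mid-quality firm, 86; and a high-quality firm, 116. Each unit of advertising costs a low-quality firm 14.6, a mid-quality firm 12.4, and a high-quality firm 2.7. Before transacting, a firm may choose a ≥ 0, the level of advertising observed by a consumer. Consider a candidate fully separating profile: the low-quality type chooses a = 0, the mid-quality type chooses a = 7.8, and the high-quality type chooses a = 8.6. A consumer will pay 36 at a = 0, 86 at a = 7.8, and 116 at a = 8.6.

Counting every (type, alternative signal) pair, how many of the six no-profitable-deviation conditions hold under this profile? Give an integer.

High-quality (own payoff 116 − 2.7×8.6 = 92.78): to a=0 gives 36 → no gain ✓; to a=7.8 gives 86 − 2.7×7.8 = 64.94 → no gain ✓.
Mid-quality (own payoff 86 − 12.4×7.8 = -10.72): to a=0 gives 36 → profitable ✗; to a=8.6 gives 116 − 12.4×8.6 = 9.36 → profitable ✗.
Low-quality (own payoff 36): to a=7.8 gives 86 − 14.6×7.8 = -27.88 → no gain ✓; to a=8.6 gives 116 − 14.6×8.6 = -9.56 → no gain ✓.
4 of the 6 constraints hold; not an equilibrium.

4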